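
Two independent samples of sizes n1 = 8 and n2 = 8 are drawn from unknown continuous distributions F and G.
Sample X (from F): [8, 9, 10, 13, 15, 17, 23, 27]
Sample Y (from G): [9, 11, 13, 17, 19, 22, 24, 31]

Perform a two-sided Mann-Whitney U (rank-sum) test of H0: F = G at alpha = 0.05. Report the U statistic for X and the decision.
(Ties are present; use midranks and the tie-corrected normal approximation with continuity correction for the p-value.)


Step 1: Combine and sort all 16 observations; assign midranks.
sorted (value, group): (8,X), (9,X), (9,Y), (10,X), (11,Y), (13,X), (13,Y), (15,X), (17,X), (17,Y), (19,Y), (22,Y), (23,X), (24,Y), (27,X), (31,Y)
ranks: 8->1, 9->2.5, 9->2.5, 10->4, 11->5, 13->6.5, 13->6.5, 15->8, 17->9.5, 17->9.5, 19->11, 22->12, 23->13, 24->14, 27->15, 31->16
Step 2: Rank sum for X: R1 = 1 + 2.5 + 4 + 6.5 + 8 + 9.5 + 13 + 15 = 59.5.
Step 3: U_X = R1 - n1(n1+1)/2 = 59.5 - 8*9/2 = 59.5 - 36 = 23.5.
       U_Y = n1*n2 - U_X = 64 - 23.5 = 40.5.
Step 4: Ties are present, so use the tie-corrected normal approximation (with continuity correction) for the p-value.
Step 5: p-value = 0.399773; compare to alpha = 0.05. fail to reject H0.

U_X = 23.5, p = 0.399773, fail to reject H0 at alpha = 0.05.


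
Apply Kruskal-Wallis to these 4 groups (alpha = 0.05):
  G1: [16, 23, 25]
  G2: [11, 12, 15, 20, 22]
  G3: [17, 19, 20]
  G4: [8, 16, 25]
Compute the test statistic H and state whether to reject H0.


Step 1: Combine all N = 14 observations and assign midranks.
sorted (value, group, rank): (8,G4,1), (11,G2,2), (12,G2,3), (15,G2,4), (16,G1,5.5), (16,G4,5.5), (17,G3,7), (19,G3,8), (20,G2,9.5), (20,G3,9.5), (22,G2,11), (23,G1,12), (25,G1,13.5), (25,G4,13.5)
Step 2: Sum ranks within each group.
R_1 = 31 (n_1 = 3)
R_2 = 29.5 (n_2 = 5)
R_3 = 24.5 (n_3 = 3)
R_4 = 20 (n_4 = 3)
Step 3: H = 12/(N(N+1)) * sum(R_i^2/n_i) - 3(N+1)
     = 12/(14*15) * (31^2/3 + 29.5^2/5 + 24.5^2/3 + 20^2/3) - 3*15
     = 0.057143 * 827.8 - 45
     = 2.302857.
Step 4: Ties present; correction factor C = 1 - 18/(14^3 - 14) = 0.993407. Corrected H = 2.302857 / 0.993407 = 2.318142.
Step 5: Under H0, H ~ chi^2(3); p-value = 0.509054.
Step 6: alpha = 0.05. fail to reject H0.

H = 2.3181, df = 3, p = 0.509054, fail to reject H0.


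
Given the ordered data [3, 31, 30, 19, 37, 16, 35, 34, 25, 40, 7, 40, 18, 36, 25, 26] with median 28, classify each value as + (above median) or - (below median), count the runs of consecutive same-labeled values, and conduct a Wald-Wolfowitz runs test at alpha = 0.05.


Step 1: Compute median = 28; label A = above, B = below.
Labels in order: BAABABAABABABABB  (n_A = 8, n_B = 8)
Step 2: Count runs R = 13.
Step 3: Under H0 (random ordering), E[R] = 2*n_A*n_B/(n_A+n_B) + 1 = 2*8*8/16 + 1 = 9.0000.
        Var[R] = 2*n_A*n_B*(2*n_A*n_B - n_A - n_B) / ((n_A+n_B)^2 * (n_A+n_B-1)) = 14336/3840 = 3.7333.
        SD[R] = 1.9322.
Step 4: Continuity-corrected z = (R - 0.5 - E[R]) / SD[R] = (13 - 0.5 - 9.0000) / 1.9322 = 1.8114.
Step 5: Two-sided p-value via normal approximation = 2*(1 - Phi(|z|)) = 0.070076.
Step 6: alpha = 0.05. fail to reject H0.

R = 13, z = 1.8114, p = 0.070076, fail to reject H0.


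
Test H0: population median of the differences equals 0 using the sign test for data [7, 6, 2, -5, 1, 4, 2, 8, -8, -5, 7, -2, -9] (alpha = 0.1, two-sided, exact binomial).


Step 1: Discard zero differences. Original n = 13; n_eff = number of nonzero differences = 13.
Nonzero differences (with sign): +7, +6, +2, -5, +1, +4, +2, +8, -8, -5, +7, -2, -9
Step 2: Count signs: positive = 8, negative = 5.
Step 3: Under H0: P(positive) = 0.5, so the number of positives S ~ Bin(13, 0.5).
Step 4: Two-sided exact p-value = sum of Bin(13,0.5) probabilities at or below the observed probability = 0.581055.
Step 5: alpha = 0.1. fail to reject H0.

n_eff = 13, pos = 8, neg = 5, p = 0.581055, fail to reject H0.


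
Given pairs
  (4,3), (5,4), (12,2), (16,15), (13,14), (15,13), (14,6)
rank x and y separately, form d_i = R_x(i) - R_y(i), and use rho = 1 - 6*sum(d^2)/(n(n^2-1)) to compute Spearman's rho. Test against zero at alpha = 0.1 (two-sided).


Step 1: Rank x and y separately (midranks; no ties here).
rank(x): 4->1, 5->2, 12->3, 16->7, 13->4, 15->6, 14->5
rank(y): 3->2, 4->3, 2->1, 15->7, 14->6, 13->5, 6->4
Step 2: d_i = R_x(i) - R_y(i); compute d_i^2.
  (1-2)^2=1, (2-3)^2=1, (3-1)^2=4, (7-7)^2=0, (4-6)^2=4, (6-5)^2=1, (5-4)^2=1
sum(d^2) = 12.
Step 3: rho = 1 - 6*12 / (7*(7^2 - 1)) = 1 - 72/336 = 0.785714.
Step 4: Under H0, t = rho * sqrt((n-2)/(1-rho^2)) = 2.8402 ~ t(5).
Step 5: Two-sided p-value from the t-distribution with 5 df = 0.036238.
Step 6: alpha = 0.1. reject H0.

rho = 0.7857, p = 0.036238, reject H0 at alpha = 0.1.


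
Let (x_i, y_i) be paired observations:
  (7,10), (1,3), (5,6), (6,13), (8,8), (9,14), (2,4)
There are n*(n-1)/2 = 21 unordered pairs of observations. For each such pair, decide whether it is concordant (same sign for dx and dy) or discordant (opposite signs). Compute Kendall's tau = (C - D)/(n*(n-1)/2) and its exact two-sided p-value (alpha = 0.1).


Step 1: Enumerate the 21 unordered pairs (i,j) with i<j and classify each by sign(x_j-x_i) * sign(y_j-y_i).
  (1,2):dx=-6,dy=-7->C; (1,3):dx=-2,dy=-4->C; (1,4):dx=-1,dy=+3->D; (1,5):dx=+1,dy=-2->D
  (1,6):dx=+2,dy=+4->C; (1,7):dx=-5,dy=-6->C; (2,3):dx=+4,dy=+3->C; (2,4):dx=+5,dy=+10->C
  (2,5):dx=+7,dy=+5->C; (2,6):dx=+8,dy=+11->C; (2,7):dx=+1,dy=+1->C; (3,4):dx=+1,dy=+7->C
  (3,5):dx=+3,dy=+2->C; (3,6):dx=+4,dy=+8->C; (3,7):dx=-3,dy=-2->C; (4,5):dx=+2,dy=-5->D
  (4,6):dx=+3,dy=+1->C; (4,7):dx=-4,dy=-9->C; (5,6):dx=+1,dy=+6->C; (5,7):dx=-6,dy=-4->C
  (6,7):dx=-7,dy=-10->C
Step 2: C = 18, D = 3, total pairs = 21.
Step 3: tau = (C - D)/(n(n-1)/2) = (18 - 3)/21 = 0.714286.
Step 4: Exact two-sided p-value (enumerate n! = 5040 permutations of y under H0): p = 0.030159.
Step 5: alpha = 0.1. reject H0.

tau_b = 0.7143 (C=18, D=3), p = 0.030159, reject H0.


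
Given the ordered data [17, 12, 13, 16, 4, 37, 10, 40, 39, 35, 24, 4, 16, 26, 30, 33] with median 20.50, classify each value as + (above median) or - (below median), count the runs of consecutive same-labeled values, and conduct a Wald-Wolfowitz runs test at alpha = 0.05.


Step 1: Compute median = 20.50; label A = above, B = below.
Labels in order: BBBBBABAAAABBAAA  (n_A = 8, n_B = 8)
Step 2: Count runs R = 6.
Step 3: Under H0 (random ordering), E[R] = 2*n_A*n_B/(n_A+n_B) + 1 = 2*8*8/16 + 1 = 9.0000.
        Var[R] = 2*n_A*n_B*(2*n_A*n_B - n_A - n_B) / ((n_A+n_B)^2 * (n_A+n_B-1)) = 14336/3840 = 3.7333.
        SD[R] = 1.9322.
Step 4: Continuity-corrected z = (R + 0.5 - E[R]) / SD[R] = (6 + 0.5 - 9.0000) / 1.9322 = -1.2939.
Step 5: Two-sided p-value via normal approximation = 2*(1 - Phi(|z|)) = 0.195709.
Step 6: alpha = 0.05. fail to reject H0.

R = 6, z = -1.2939, p = 0.195709, fail to reject H0.


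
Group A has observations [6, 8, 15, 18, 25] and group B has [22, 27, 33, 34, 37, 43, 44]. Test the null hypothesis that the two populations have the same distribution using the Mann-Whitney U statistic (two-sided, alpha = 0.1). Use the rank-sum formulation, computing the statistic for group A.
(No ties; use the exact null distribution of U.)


Step 1: Combine and sort all 12 observations; assign midranks.
sorted (value, group): (6,X), (8,X), (15,X), (18,X), (22,Y), (25,X), (27,Y), (33,Y), (34,Y), (37,Y), (43,Y), (44,Y)
ranks: 6->1, 8->2, 15->3, 18->4, 22->5, 25->6, 27->7, 33->8, 34->9, 37->10, 43->11, 44->12
Step 2: Rank sum for X: R1 = 1 + 2 + 3 + 4 + 6 = 16.
Step 3: U_X = R1 - n1(n1+1)/2 = 16 - 5*6/2 = 16 - 15 = 1.
       U_Y = n1*n2 - U_X = 35 - 1 = 34.
Step 4: No ties, so the exact null distribution of U (based on enumerating the C(12,5) = 792 equally likely rank assignments) gives the two-sided p-value.
Step 5: p-value = 0.005051; compare to alpha = 0.1. reject H0.

U_X = 1, p = 0.005051, reject H0 at alpha = 0.1.


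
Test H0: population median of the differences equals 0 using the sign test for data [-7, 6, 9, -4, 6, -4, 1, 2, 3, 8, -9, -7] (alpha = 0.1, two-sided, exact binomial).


Step 1: Discard zero differences. Original n = 12; n_eff = number of nonzero differences = 12.
Nonzero differences (with sign): -7, +6, +9, -4, +6, -4, +1, +2, +3, +8, -9, -7
Step 2: Count signs: positive = 7, negative = 5.
Step 3: Under H0: P(positive) = 0.5, so the number of positives S ~ Bin(12, 0.5).
Step 4: Two-sided exact p-value = sum of Bin(12,0.5) probabilities at or below the observed probability = 0.774414.
Step 5: alpha = 0.1. fail to reject H0.

n_eff = 12, pos = 7, neg = 5, p = 0.774414, fail to reject H0.


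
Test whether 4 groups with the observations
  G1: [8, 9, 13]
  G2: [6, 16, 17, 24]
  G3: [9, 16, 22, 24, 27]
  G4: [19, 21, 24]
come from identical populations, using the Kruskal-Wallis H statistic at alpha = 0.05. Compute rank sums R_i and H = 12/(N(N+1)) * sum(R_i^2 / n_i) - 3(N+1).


Step 1: Combine all N = 15 observations and assign midranks.
sorted (value, group, rank): (6,G2,1), (8,G1,2), (9,G1,3.5), (9,G3,3.5), (13,G1,5), (16,G2,6.5), (16,G3,6.5), (17,G2,8), (19,G4,9), (21,G4,10), (22,G3,11), (24,G2,13), (24,G3,13), (24,G4,13), (27,G3,15)
Step 2: Sum ranks within each group.
R_1 = 10.5 (n_1 = 3)
R_2 = 28.5 (n_2 = 4)
R_3 = 49 (n_3 = 5)
R_4 = 32 (n_4 = 3)
Step 3: H = 12/(N(N+1)) * sum(R_i^2/n_i) - 3(N+1)
     = 12/(15*16) * (10.5^2/3 + 28.5^2/4 + 49^2/5 + 32^2/3) - 3*16
     = 0.050000 * 1061.35 - 48
     = 5.067292.
Step 4: Ties present; correction factor C = 1 - 36/(15^3 - 15) = 0.989286. Corrected H = 5.067292 / 0.989286 = 5.122172.
Step 5: Under H0, H ~ chi^2(3); p-value = 0.163067.
Step 6: alpha = 0.05. fail to reject H0.

H = 5.1222, df = 3, p = 0.163067, fail to reject H0.


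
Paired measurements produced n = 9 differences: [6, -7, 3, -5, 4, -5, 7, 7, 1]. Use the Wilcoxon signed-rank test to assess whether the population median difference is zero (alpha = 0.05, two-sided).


Step 1: Drop any zero differences (none here) and take |d_i|.
|d| = [6, 7, 3, 5, 4, 5, 7, 7, 1]
Step 2: Midrank |d_i| (ties get averaged ranks).
ranks: |6|->6, |7|->8, |3|->2, |5|->4.5, |4|->3, |5|->4.5, |7|->8, |7|->8, |1|->1
Step 3: Attach original signs; sum ranks with positive sign and with negative sign.
W+ = 6 + 2 + 3 + 8 + 8 + 1 = 28
W- = 8 + 4.5 + 4.5 = 17
(Check: W+ + W- = 45 should equal n(n+1)/2 = 45.)
Step 4: Test statistic W = min(W+, W-) = 17.
Step 5: Ties in |d|, so use the tie-corrected normal approximation.
        E[W] = n(n+1)/4 = 9*10/4 = 22.5.
        Tie groups: |d|=5 (t=2), |d|=7 (t=3); sum(t^3 - t) = 30.
        Var[W] = n(n+1)(2n+1)/24 - sum(t^3-t)/48 = 1710/24 - 30/48 = 70.625.
        z = (W - E[W]) / sqrt(Var[W]) = (17 - 22.5) / 8.4039 = -0.6545.
        Two-sided p = 2*Phi(z) = 0.512815.
Step 6: alpha = 0.05. fail to reject H0.

W+ = 28, W- = 17, W = min = 17, p = 0.512815, fail to reject H0.


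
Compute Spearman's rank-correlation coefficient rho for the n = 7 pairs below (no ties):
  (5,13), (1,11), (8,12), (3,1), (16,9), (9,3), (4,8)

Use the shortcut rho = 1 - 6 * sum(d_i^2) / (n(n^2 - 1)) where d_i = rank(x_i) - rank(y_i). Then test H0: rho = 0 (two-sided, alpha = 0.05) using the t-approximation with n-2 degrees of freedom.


Step 1: Rank x and y separately (midranks; no ties here).
rank(x): 5->4, 1->1, 8->5, 3->2, 16->7, 9->6, 4->3
rank(y): 13->7, 11->5, 12->6, 1->1, 9->4, 3->2, 8->3
Step 2: d_i = R_x(i) - R_y(i); compute d_i^2.
  (4-7)^2=9, (1-5)^2=16, (5-6)^2=1, (2-1)^2=1, (7-4)^2=9, (6-2)^2=16, (3-3)^2=0
sum(d^2) = 52.
Step 3: rho = 1 - 6*52 / (7*(7^2 - 1)) = 1 - 312/336 = 0.071429.
Step 4: Under H0, t = rho * sqrt((n-2)/(1-rho^2)) = 0.1601 ~ t(5).
Step 5: Two-sided p-value from the t-distribution with 5 df = 0.879048.
Step 6: alpha = 0.05. fail to reject H0.

rho = 0.0714, p = 0.879048, fail to reject H0 at alpha = 0.05.


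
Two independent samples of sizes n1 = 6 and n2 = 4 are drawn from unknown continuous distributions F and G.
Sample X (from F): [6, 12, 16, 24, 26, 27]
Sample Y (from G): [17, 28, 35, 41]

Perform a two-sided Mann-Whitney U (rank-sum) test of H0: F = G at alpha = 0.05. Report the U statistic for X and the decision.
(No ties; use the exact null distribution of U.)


Step 1: Combine and sort all 10 observations; assign midranks.
sorted (value, group): (6,X), (12,X), (16,X), (17,Y), (24,X), (26,X), (27,X), (28,Y), (35,Y), (41,Y)
ranks: 6->1, 12->2, 16->3, 17->4, 24->5, 26->6, 27->7, 28->8, 35->9, 41->10
Step 2: Rank sum for X: R1 = 1 + 2 + 3 + 5 + 6 + 7 = 24.
Step 3: U_X = R1 - n1(n1+1)/2 = 24 - 6*7/2 = 24 - 21 = 3.
       U_Y = n1*n2 - U_X = 24 - 3 = 21.
Step 4: No ties, so the exact null distribution of U (based on enumerating the C(10,6) = 210 equally likely rank assignments) gives the two-sided p-value.
Step 5: p-value = 0.066667; compare to alpha = 0.05. fail to reject H0.

U_X = 3, p = 0.066667, fail to reject H0 at alpha = 0.05.


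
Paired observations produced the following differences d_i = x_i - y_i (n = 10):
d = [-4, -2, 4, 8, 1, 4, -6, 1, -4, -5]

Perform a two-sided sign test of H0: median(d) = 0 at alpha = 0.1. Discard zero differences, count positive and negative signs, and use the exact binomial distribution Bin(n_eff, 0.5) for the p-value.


Step 1: Discard zero differences. Original n = 10; n_eff = number of nonzero differences = 10.
Nonzero differences (with sign): -4, -2, +4, +8, +1, +4, -6, +1, -4, -5
Step 2: Count signs: positive = 5, negative = 5.
Step 3: Under H0: P(positive) = 0.5, so the number of positives S ~ Bin(10, 0.5).
Step 4: Two-sided exact p-value = sum of Bin(10,0.5) probabilities at or below the observed probability = 1.000000.
Step 5: alpha = 0.1. fail to reject H0.

n_eff = 10, pos = 5, neg = 5, p = 1.000000, fail to reject H0.


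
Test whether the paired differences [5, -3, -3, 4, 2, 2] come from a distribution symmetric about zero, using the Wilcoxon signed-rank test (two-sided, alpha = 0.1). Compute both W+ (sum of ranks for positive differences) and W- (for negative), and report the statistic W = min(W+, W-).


Step 1: Drop any zero differences (none here) and take |d_i|.
|d| = [5, 3, 3, 4, 2, 2]
Step 2: Midrank |d_i| (ties get averaged ranks).
ranks: |5|->6, |3|->3.5, |3|->3.5, |4|->5, |2|->1.5, |2|->1.5
Step 3: Attach original signs; sum ranks with positive sign and with negative sign.
W+ = 6 + 5 + 1.5 + 1.5 = 14
W- = 3.5 + 3.5 = 7
(Check: W+ + W- = 21 should equal n(n+1)/2 = 21.)
Step 4: Test statistic W = min(W+, W-) = 7.
Step 5: Ties in |d|, so use the tie-corrected normal approximation.
        E[W] = n(n+1)/4 = 6*7/4 = 10.5.
        Tie groups: |d|=2 (t=2), |d|=3 (t=2); sum(t^3 - t) = 12.
        Var[W] = n(n+1)(2n+1)/24 - sum(t^3-t)/48 = 546/24 - 12/48 = 22.5.
        z = (W - E[W]) / sqrt(Var[W]) = (7 - 10.5) / 4.7434 = -0.7379.
        Two-sided p = 2*Phi(z) = 0.460597.
Step 6: alpha = 0.1. fail to reject H0.

W+ = 14, W- = 7, W = min = 7, p = 0.460597, fail to reject H0.


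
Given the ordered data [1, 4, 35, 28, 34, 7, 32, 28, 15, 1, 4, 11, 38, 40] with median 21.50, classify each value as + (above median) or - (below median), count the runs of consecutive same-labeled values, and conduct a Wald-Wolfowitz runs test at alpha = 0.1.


Step 1: Compute median = 21.50; label A = above, B = below.
Labels in order: BBAAABAABBBBAA  (n_A = 7, n_B = 7)
Step 2: Count runs R = 6.
Step 3: Under H0 (random ordering), E[R] = 2*n_A*n_B/(n_A+n_B) + 1 = 2*7*7/14 + 1 = 8.0000.
        Var[R] = 2*n_A*n_B*(2*n_A*n_B - n_A - n_B) / ((n_A+n_B)^2 * (n_A+n_B-1)) = 8232/2548 = 3.2308.
        SD[R] = 1.7974.
Step 4: Continuity-corrected z = (R + 0.5 - E[R]) / SD[R] = (6 + 0.5 - 8.0000) / 1.7974 = -0.8345.
Step 5: Two-sided p-value via normal approximation = 2*(1 - Phi(|z|)) = 0.403986.
Step 6: alpha = 0.1. fail to reject H0.

R = 6, z = -0.8345, p = 0.403986, fail to reject H0.


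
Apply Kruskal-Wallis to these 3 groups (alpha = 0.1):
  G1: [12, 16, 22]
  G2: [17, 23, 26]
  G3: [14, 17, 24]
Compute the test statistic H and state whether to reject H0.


Step 1: Combine all N = 9 observations and assign midranks.
sorted (value, group, rank): (12,G1,1), (14,G3,2), (16,G1,3), (17,G2,4.5), (17,G3,4.5), (22,G1,6), (23,G2,7), (24,G3,8), (26,G2,9)
Step 2: Sum ranks within each group.
R_1 = 10 (n_1 = 3)
R_2 = 20.5 (n_2 = 3)
R_3 = 14.5 (n_3 = 3)
Step 3: H = 12/(N(N+1)) * sum(R_i^2/n_i) - 3(N+1)
     = 12/(9*10) * (10^2/3 + 20.5^2/3 + 14.5^2/3) - 3*10
     = 0.133333 * 243.5 - 30
     = 2.466667.
Step 4: Ties present; correction factor C = 1 - 6/(9^3 - 9) = 0.991667. Corrected H = 2.466667 / 0.991667 = 2.487395.
Step 5: Under H0, H ~ chi^2(2); p-value = 0.288316.
Step 6: alpha = 0.1. fail to reject H0.

H = 2.4874, df = 2, p = 0.288316, fail to reject H0.


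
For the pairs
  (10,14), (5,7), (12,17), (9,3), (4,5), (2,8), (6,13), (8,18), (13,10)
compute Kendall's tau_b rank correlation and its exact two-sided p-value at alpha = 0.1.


Step 1: Enumerate the 36 unordered pairs (i,j) with i<j and classify each by sign(x_j-x_i) * sign(y_j-y_i).
  (1,2):dx=-5,dy=-7->C; (1,3):dx=+2,dy=+3->C; (1,4):dx=-1,dy=-11->C; (1,5):dx=-6,dy=-9->C
  (1,6):dx=-8,dy=-6->C; (1,7):dx=-4,dy=-1->C; (1,8):dx=-2,dy=+4->D; (1,9):dx=+3,dy=-4->D
  (2,3):dx=+7,dy=+10->C; (2,4):dx=+4,dy=-4->D; (2,5):dx=-1,dy=-2->C; (2,6):dx=-3,dy=+1->D
  (2,7):dx=+1,dy=+6->C; (2,8):dx=+3,dy=+11->C; (2,9):dx=+8,dy=+3->C; (3,4):dx=-3,dy=-14->C
  (3,5):dx=-8,dy=-12->C; (3,6):dx=-10,dy=-9->C; (3,7):dx=-6,dy=-4->C; (3,8):dx=-4,dy=+1->D
  (3,9):dx=+1,dy=-7->D; (4,5):dx=-5,dy=+2->D; (4,6):dx=-7,dy=+5->D; (4,7):dx=-3,dy=+10->D
  (4,8):dx=-1,dy=+15->D; (4,9):dx=+4,dy=+7->C; (5,6):dx=-2,dy=+3->D; (5,7):dx=+2,dy=+8->C
  (5,8):dx=+4,dy=+13->C; (5,9):dx=+9,dy=+5->C; (6,7):dx=+4,dy=+5->C; (6,8):dx=+6,dy=+10->C
  (6,9):dx=+11,dy=+2->C; (7,8):dx=+2,dy=+5->C; (7,9):dx=+7,dy=-3->D; (8,9):dx=+5,dy=-8->D
Step 2: C = 23, D = 13, total pairs = 36.
Step 3: tau = (C - D)/(n(n-1)/2) = (23 - 13)/36 = 0.277778.
Step 4: Exact two-sided p-value (enumerate n! = 362880 permutations of y under H0): p = 0.358488.
Step 5: alpha = 0.1. fail to reject H0.

tau_b = 0.2778 (C=23, D=13), p = 0.358488, fail to reject H0.


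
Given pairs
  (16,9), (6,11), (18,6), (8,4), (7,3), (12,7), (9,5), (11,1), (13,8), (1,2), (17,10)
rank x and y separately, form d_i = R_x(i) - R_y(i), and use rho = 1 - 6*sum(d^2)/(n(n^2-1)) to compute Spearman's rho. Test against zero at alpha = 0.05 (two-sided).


Step 1: Rank x and y separately (midranks; no ties here).
rank(x): 16->9, 6->2, 18->11, 8->4, 7->3, 12->7, 9->5, 11->6, 13->8, 1->1, 17->10
rank(y): 9->9, 11->11, 6->6, 4->4, 3->3, 7->7, 5->5, 1->1, 8->8, 2->2, 10->10
Step 2: d_i = R_x(i) - R_y(i); compute d_i^2.
  (9-9)^2=0, (2-11)^2=81, (11-6)^2=25, (4-4)^2=0, (3-3)^2=0, (7-7)^2=0, (5-5)^2=0, (6-1)^2=25, (8-8)^2=0, (1-2)^2=1, (10-10)^2=0
sum(d^2) = 132.
Step 3: rho = 1 - 6*132 / (11*(11^2 - 1)) = 1 - 792/1320 = 0.400000.
Step 4: Under H0, t = rho * sqrt((n-2)/(1-rho^2)) = 1.3093 ~ t(9).
Step 5: Two-sided p-value from the t-distribution with 9 df = 0.222868.
Step 6: alpha = 0.05. fail to reject H0.

rho = 0.4000, p = 0.222868, fail to reject H0 at alpha = 0.05.


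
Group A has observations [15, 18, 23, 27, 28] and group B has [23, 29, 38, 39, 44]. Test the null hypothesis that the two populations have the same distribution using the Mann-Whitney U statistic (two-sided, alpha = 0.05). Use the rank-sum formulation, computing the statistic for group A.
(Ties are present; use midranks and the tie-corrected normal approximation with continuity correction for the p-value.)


Step 1: Combine and sort all 10 observations; assign midranks.
sorted (value, group): (15,X), (18,X), (23,X), (23,Y), (27,X), (28,X), (29,Y), (38,Y), (39,Y), (44,Y)
ranks: 15->1, 18->2, 23->3.5, 23->3.5, 27->5, 28->6, 29->7, 38->8, 39->9, 44->10
Step 2: Rank sum for X: R1 = 1 + 2 + 3.5 + 5 + 6 = 17.5.
Step 3: U_X = R1 - n1(n1+1)/2 = 17.5 - 5*6/2 = 17.5 - 15 = 2.5.
       U_Y = n1*n2 - U_X = 25 - 2.5 = 22.5.
Step 4: Ties are present, so use the tie-corrected normal approximation (with continuity correction) for the p-value.
Step 5: p-value = 0.046533; compare to alpha = 0.05. reject H0.

U_X = 2.5, p = 0.046533, reject H0 at alpha = 0.05.


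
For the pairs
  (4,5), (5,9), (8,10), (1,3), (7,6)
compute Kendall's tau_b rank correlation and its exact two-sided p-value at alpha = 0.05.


Step 1: Enumerate the 10 unordered pairs (i,j) with i<j and classify each by sign(x_j-x_i) * sign(y_j-y_i).
  (1,2):dx=+1,dy=+4->C; (1,3):dx=+4,dy=+5->C; (1,4):dx=-3,dy=-2->C; (1,5):dx=+3,dy=+1->C
  (2,3):dx=+3,dy=+1->C; (2,4):dx=-4,dy=-6->C; (2,5):dx=+2,dy=-3->D; (3,4):dx=-7,dy=-7->C
  (3,5):dx=-1,dy=-4->C; (4,5):dx=+6,dy=+3->C
Step 2: C = 9, D = 1, total pairs = 10.
Step 3: tau = (C - D)/(n(n-1)/2) = (9 - 1)/10 = 0.800000.
Step 4: Exact two-sided p-value (enumerate n! = 120 permutations of y under H0): p = 0.083333.
Step 5: alpha = 0.05. fail to reject H0.

tau_b = 0.8000 (C=9, D=1), p = 0.083333, fail to reject H0.


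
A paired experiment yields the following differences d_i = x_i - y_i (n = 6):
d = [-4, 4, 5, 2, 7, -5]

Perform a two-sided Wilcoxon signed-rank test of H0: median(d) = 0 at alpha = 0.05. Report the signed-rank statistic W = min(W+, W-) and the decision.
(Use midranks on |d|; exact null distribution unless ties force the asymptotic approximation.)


Step 1: Drop any zero differences (none here) and take |d_i|.
|d| = [4, 4, 5, 2, 7, 5]
Step 2: Midrank |d_i| (ties get averaged ranks).
ranks: |4|->2.5, |4|->2.5, |5|->4.5, |2|->1, |7|->6, |5|->4.5
Step 3: Attach original signs; sum ranks with positive sign and with negative sign.
W+ = 2.5 + 4.5 + 1 + 6 = 14
W- = 2.5 + 4.5 = 7
(Check: W+ + W- = 21 should equal n(n+1)/2 = 21.)
Step 4: Test statistic W = min(W+, W-) = 7.
Step 5: Ties in |d|, so use the tie-corrected normal approximation.
        E[W] = n(n+1)/4 = 6*7/4 = 10.5.
        Tie groups: |d|=4 (t=2), |d|=5 (t=2); sum(t^3 - t) = 12.
        Var[W] = n(n+1)(2n+1)/24 - sum(t^3-t)/48 = 546/24 - 12/48 = 22.5.
        z = (W - E[W]) / sqrt(Var[W]) = (7 - 10.5) / 4.7434 = -0.7379.
        Two-sided p = 2*Phi(z) = 0.460597.
Step 6: alpha = 0.05. fail to reject H0.

W+ = 14, W- = 7, W = min = 7, p = 0.460597, fail to reject H0.


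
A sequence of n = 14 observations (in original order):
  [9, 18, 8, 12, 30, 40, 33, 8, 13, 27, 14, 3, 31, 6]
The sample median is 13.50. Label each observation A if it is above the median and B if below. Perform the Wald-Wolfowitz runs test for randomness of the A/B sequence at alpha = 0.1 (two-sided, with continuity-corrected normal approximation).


Step 1: Compute median = 13.50; label A = above, B = below.
Labels in order: BABBAAABBAABAB  (n_A = 7, n_B = 7)
Step 2: Count runs R = 9.
Step 3: Under H0 (random ordering), E[R] = 2*n_A*n_B/(n_A+n_B) + 1 = 2*7*7/14 + 1 = 8.0000.
        Var[R] = 2*n_A*n_B*(2*n_A*n_B - n_A - n_B) / ((n_A+n_B)^2 * (n_A+n_B-1)) = 8232/2548 = 3.2308.
        SD[R] = 1.7974.
Step 4: Continuity-corrected z = (R - 0.5 - E[R]) / SD[R] = (9 - 0.5 - 8.0000) / 1.7974 = 0.2782.
Step 5: Two-sided p-value via normal approximation = 2*(1 - Phi(|z|)) = 0.780879.
Step 6: alpha = 0.1. fail to reject H0.

R = 9, z = 0.2782, p = 0.780879, fail to reject H0.


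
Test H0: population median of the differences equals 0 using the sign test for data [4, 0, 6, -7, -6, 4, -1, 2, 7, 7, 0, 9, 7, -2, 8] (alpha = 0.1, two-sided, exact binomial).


Step 1: Discard zero differences. Original n = 15; n_eff = number of nonzero differences = 13.
Nonzero differences (with sign): +4, +6, -7, -6, +4, -1, +2, +7, +7, +9, +7, -2, +8
Step 2: Count signs: positive = 9, negative = 4.
Step 3: Under H0: P(positive) = 0.5, so the number of positives S ~ Bin(13, 0.5).
Step 4: Two-sided exact p-value = sum of Bin(13,0.5) probabilities at or below the observed probability = 0.266846.
Step 5: alpha = 0.1. fail to reject H0.

n_eff = 13, pos = 9, neg = 4, p = 0.266846, fail to reject H0.


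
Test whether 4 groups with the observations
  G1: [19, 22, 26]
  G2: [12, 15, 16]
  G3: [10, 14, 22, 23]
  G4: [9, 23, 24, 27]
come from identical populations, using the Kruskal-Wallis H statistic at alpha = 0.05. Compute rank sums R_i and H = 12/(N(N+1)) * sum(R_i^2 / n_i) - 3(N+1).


Step 1: Combine all N = 14 observations and assign midranks.
sorted (value, group, rank): (9,G4,1), (10,G3,2), (12,G2,3), (14,G3,4), (15,G2,5), (16,G2,6), (19,G1,7), (22,G1,8.5), (22,G3,8.5), (23,G3,10.5), (23,G4,10.5), (24,G4,12), (26,G1,13), (27,G4,14)
Step 2: Sum ranks within each group.
R_1 = 28.5 (n_1 = 3)
R_2 = 14 (n_2 = 3)
R_3 = 25 (n_3 = 4)
R_4 = 37.5 (n_4 = 4)
Step 3: H = 12/(N(N+1)) * sum(R_i^2/n_i) - 3(N+1)
     = 12/(14*15) * (28.5^2/3 + 14^2/3 + 25^2/4 + 37.5^2/4) - 3*15
     = 0.057143 * 843.896 - 45
     = 3.222619.
Step 4: Ties present; correction factor C = 1 - 12/(14^3 - 14) = 0.995604. Corrected H = 3.222619 / 0.995604 = 3.236847.
Step 5: Under H0, H ~ chi^2(3); p-value = 0.356530.
Step 6: alpha = 0.05. fail to reject H0.

H = 3.2368, df = 3, p = 0.356530, fail to reject H0.


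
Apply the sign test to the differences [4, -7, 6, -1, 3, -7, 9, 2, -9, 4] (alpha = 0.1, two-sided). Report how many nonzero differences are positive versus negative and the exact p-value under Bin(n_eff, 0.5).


Step 1: Discard zero differences. Original n = 10; n_eff = number of nonzero differences = 10.
Nonzero differences (with sign): +4, -7, +6, -1, +3, -7, +9, +2, -9, +4
Step 2: Count signs: positive = 6, negative = 4.
Step 3: Under H0: P(positive) = 0.5, so the number of positives S ~ Bin(10, 0.5).
Step 4: Two-sided exact p-value = sum of Bin(10,0.5) probabilities at or below the observed probability = 0.753906.
Step 5: alpha = 0.1. fail to reject H0.

n_eff = 10, pos = 6, neg = 4, p = 0.753906, fail to reject H0.


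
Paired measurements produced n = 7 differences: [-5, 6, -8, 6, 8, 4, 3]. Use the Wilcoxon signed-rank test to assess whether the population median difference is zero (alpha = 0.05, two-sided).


Step 1: Drop any zero differences (none here) and take |d_i|.
|d| = [5, 6, 8, 6, 8, 4, 3]
Step 2: Midrank |d_i| (ties get averaged ranks).
ranks: |5|->3, |6|->4.5, |8|->6.5, |6|->4.5, |8|->6.5, |4|->2, |3|->1
Step 3: Attach original signs; sum ranks with positive sign and with negative sign.
W+ = 4.5 + 4.5 + 6.5 + 2 + 1 = 18.5
W- = 3 + 6.5 = 9.5
(Check: W+ + W- = 28 should equal n(n+1)/2 = 28.)
Step 4: Test statistic W = min(W+, W-) = 9.5.
Step 5: Ties in |d|, so use the tie-corrected normal approximation.
        E[W] = n(n+1)/4 = 7*8/4 = 14.
        Tie groups: |d|=6 (t=2), |d|=8 (t=2); sum(t^3 - t) = 12.
        Var[W] = n(n+1)(2n+1)/24 - sum(t^3-t)/48 = 840/24 - 12/48 = 34.75.
        z = (W - E[W]) / sqrt(Var[W]) = (9.5 - 14) / 5.8949 = -0.7634.
        Two-sided p = 2*Phi(z) = 0.445243.
Step 6: alpha = 0.05. fail to reject H0.

W+ = 18.5, W- = 9.5, W = min = 9.5, p = 0.445243, fail to reject H0.


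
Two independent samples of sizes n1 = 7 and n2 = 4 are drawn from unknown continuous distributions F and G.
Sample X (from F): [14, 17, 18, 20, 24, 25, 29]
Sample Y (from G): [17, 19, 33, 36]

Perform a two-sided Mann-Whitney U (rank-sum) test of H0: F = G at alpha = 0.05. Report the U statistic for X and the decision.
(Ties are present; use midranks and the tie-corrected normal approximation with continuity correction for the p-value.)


Step 1: Combine and sort all 11 observations; assign midranks.
sorted (value, group): (14,X), (17,X), (17,Y), (18,X), (19,Y), (20,X), (24,X), (25,X), (29,X), (33,Y), (36,Y)
ranks: 14->1, 17->2.5, 17->2.5, 18->4, 19->5, 20->6, 24->7, 25->8, 29->9, 33->10, 36->11
Step 2: Rank sum for X: R1 = 1 + 2.5 + 4 + 6 + 7 + 8 + 9 = 37.5.
Step 3: U_X = R1 - n1(n1+1)/2 = 37.5 - 7*8/2 = 37.5 - 28 = 9.5.
       U_Y = n1*n2 - U_X = 28 - 9.5 = 18.5.
Step 4: Ties are present, so use the tie-corrected normal approximation (with continuity correction) for the p-value.
Step 5: p-value = 0.448659; compare to alpha = 0.05. fail to reject H0.

U_X = 9.5, p = 0.448659, fail to reject H0 at alpha = 0.05.


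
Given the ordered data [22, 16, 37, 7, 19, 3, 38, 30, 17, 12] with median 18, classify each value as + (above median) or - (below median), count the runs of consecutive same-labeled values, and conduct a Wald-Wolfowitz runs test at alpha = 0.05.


Step 1: Compute median = 18; label A = above, B = below.
Labels in order: ABABABAABB  (n_A = 5, n_B = 5)
Step 2: Count runs R = 8.
Step 3: Under H0 (random ordering), E[R] = 2*n_A*n_B/(n_A+n_B) + 1 = 2*5*5/10 + 1 = 6.0000.
        Var[R] = 2*n_A*n_B*(2*n_A*n_B - n_A - n_B) / ((n_A+n_B)^2 * (n_A+n_B-1)) = 2000/900 = 2.2222.
        SD[R] = 1.4907.
Step 4: Continuity-corrected z = (R - 0.5 - E[R]) / SD[R] = (8 - 0.5 - 6.0000) / 1.4907 = 1.0062.
Step 5: Two-sided p-value via normal approximation = 2*(1 - Phi(|z|)) = 0.314305.
Step 6: alpha = 0.05. fail to reject H0.

R = 8, z = 1.0062, p = 0.314305, fail to reject H0.


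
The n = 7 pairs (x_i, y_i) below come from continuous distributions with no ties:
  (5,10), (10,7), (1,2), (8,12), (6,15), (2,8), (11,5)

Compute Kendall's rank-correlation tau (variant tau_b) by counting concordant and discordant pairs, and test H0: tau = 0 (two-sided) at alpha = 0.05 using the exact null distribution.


Step 1: Enumerate the 21 unordered pairs (i,j) with i<j and classify each by sign(x_j-x_i) * sign(y_j-y_i).
  (1,2):dx=+5,dy=-3->D; (1,3):dx=-4,dy=-8->C; (1,4):dx=+3,dy=+2->C; (1,5):dx=+1,dy=+5->C
  (1,6):dx=-3,dy=-2->C; (1,7):dx=+6,dy=-5->D; (2,3):dx=-9,dy=-5->C; (2,4):dx=-2,dy=+5->D
  (2,5):dx=-4,dy=+8->D; (2,6):dx=-8,dy=+1->D; (2,7):dx=+1,dy=-2->D; (3,4):dx=+7,dy=+10->C
  (3,5):dx=+5,dy=+13->C; (3,6):dx=+1,dy=+6->C; (3,7):dx=+10,dy=+3->C; (4,5):dx=-2,dy=+3->D
  (4,6):dx=-6,dy=-4->C; (4,7):dx=+3,dy=-7->D; (5,6):dx=-4,dy=-7->C; (5,7):dx=+5,dy=-10->D
  (6,7):dx=+9,dy=-3->D
Step 2: C = 11, D = 10, total pairs = 21.
Step 3: tau = (C - D)/(n(n-1)/2) = (11 - 10)/21 = 0.047619.
Step 4: Exact two-sided p-value (enumerate n! = 5040 permutations of y under H0): p = 1.000000.
Step 5: alpha = 0.05. fail to reject H0.

tau_b = 0.0476 (C=11, D=10), p = 1.000000, fail to reject H0.


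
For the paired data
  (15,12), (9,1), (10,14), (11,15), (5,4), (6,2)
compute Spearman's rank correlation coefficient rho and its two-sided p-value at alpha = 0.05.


Step 1: Rank x and y separately (midranks; no ties here).
rank(x): 15->6, 9->3, 10->4, 11->5, 5->1, 6->2
rank(y): 12->4, 1->1, 14->5, 15->6, 4->3, 2->2
Step 2: d_i = R_x(i) - R_y(i); compute d_i^2.
  (6-4)^2=4, (3-1)^2=4, (4-5)^2=1, (5-6)^2=1, (1-3)^2=4, (2-2)^2=0
sum(d^2) = 14.
Step 3: rho = 1 - 6*14 / (6*(6^2 - 1)) = 1 - 84/210 = 0.600000.
Step 4: Under H0, t = rho * sqrt((n-2)/(1-rho^2)) = 1.5000 ~ t(4).
Step 5: Two-sided p-value from the t-distribution with 4 df = 0.208000.
Step 6: alpha = 0.05. fail to reject H0.

rho = 0.6000, p = 0.208000, fail to reject H0 at alpha = 0.05.


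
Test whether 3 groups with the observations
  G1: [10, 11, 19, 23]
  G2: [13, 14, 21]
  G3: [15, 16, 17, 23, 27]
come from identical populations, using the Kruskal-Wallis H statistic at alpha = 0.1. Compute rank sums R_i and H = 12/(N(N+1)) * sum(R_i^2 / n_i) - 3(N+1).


Step 1: Combine all N = 12 observations and assign midranks.
sorted (value, group, rank): (10,G1,1), (11,G1,2), (13,G2,3), (14,G2,4), (15,G3,5), (16,G3,6), (17,G3,7), (19,G1,8), (21,G2,9), (23,G1,10.5), (23,G3,10.5), (27,G3,12)
Step 2: Sum ranks within each group.
R_1 = 21.5 (n_1 = 4)
R_2 = 16 (n_2 = 3)
R_3 = 40.5 (n_3 = 5)
Step 3: H = 12/(N(N+1)) * sum(R_i^2/n_i) - 3(N+1)
     = 12/(12*13) * (21.5^2/4 + 16^2/3 + 40.5^2/5) - 3*13
     = 0.076923 * 528.946 - 39
     = 1.688141.
Step 4: Ties present; correction factor C = 1 - 6/(12^3 - 12) = 0.996503. Corrected H = 1.688141 / 0.996503 = 1.694064.
Step 5: Under H0, H ~ chi^2(2); p-value = 0.428685.
Step 6: alpha = 0.1. fail to reject H0.

H = 1.6941, df = 2, p = 0.428685, fail to reject H0.


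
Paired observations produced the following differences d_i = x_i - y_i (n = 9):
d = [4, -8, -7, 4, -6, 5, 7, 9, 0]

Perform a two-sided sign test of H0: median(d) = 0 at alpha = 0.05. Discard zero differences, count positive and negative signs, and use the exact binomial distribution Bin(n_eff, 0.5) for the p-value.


Step 1: Discard zero differences. Original n = 9; n_eff = number of nonzero differences = 8.
Nonzero differences (with sign): +4, -8, -7, +4, -6, +5, +7, +9
Step 2: Count signs: positive = 5, negative = 3.
Step 3: Under H0: P(positive) = 0.5, so the number of positives S ~ Bin(8, 0.5).
Step 4: Two-sided exact p-value = sum of Bin(8,0.5) probabilities at or below the observed probability = 0.726562.
Step 5: alpha = 0.05. fail to reject H0.

n_eff = 8, pos = 5, neg = 3, p = 0.726562, fail to reject H0.


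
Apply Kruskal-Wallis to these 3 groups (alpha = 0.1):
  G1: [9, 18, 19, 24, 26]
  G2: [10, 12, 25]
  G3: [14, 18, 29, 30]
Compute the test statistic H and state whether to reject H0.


Step 1: Combine all N = 12 observations and assign midranks.
sorted (value, group, rank): (9,G1,1), (10,G2,2), (12,G2,3), (14,G3,4), (18,G1,5.5), (18,G3,5.5), (19,G1,7), (24,G1,8), (25,G2,9), (26,G1,10), (29,G3,11), (30,G3,12)
Step 2: Sum ranks within each group.
R_1 = 31.5 (n_1 = 5)
R_2 = 14 (n_2 = 3)
R_3 = 32.5 (n_3 = 4)
Step 3: H = 12/(N(N+1)) * sum(R_i^2/n_i) - 3(N+1)
     = 12/(12*13) * (31.5^2/5 + 14^2/3 + 32.5^2/4) - 3*13
     = 0.076923 * 527.846 - 39
     = 1.603526.
Step 4: Ties present; correction factor C = 1 - 6/(12^3 - 12) = 0.996503. Corrected H = 1.603526 / 0.996503 = 1.609152.
Step 5: Under H0, H ~ chi^2(2); p-value = 0.447278.
Step 6: alpha = 0.1. fail to reject H0.

H = 1.6092, df = 2, p = 0.447278, fail to reject H0.


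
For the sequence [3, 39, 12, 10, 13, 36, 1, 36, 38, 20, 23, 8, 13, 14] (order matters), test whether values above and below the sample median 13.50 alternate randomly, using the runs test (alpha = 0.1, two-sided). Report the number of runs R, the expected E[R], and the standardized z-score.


Step 1: Compute median = 13.50; label A = above, B = below.
Labels in order: BABBBABAAAABBA  (n_A = 7, n_B = 7)
Step 2: Count runs R = 8.
Step 3: Under H0 (random ordering), E[R] = 2*n_A*n_B/(n_A+n_B) + 1 = 2*7*7/14 + 1 = 8.0000.
        Var[R] = 2*n_A*n_B*(2*n_A*n_B - n_A - n_B) / ((n_A+n_B)^2 * (n_A+n_B-1)) = 8232/2548 = 3.2308.
        SD[R] = 1.7974.
Step 4: R = E[R], so z = 0 with no continuity correction.
Step 5: Two-sided p-value via normal approximation = 2*(1 - Phi(|z|)) = 1.000000.
Step 6: alpha = 0.1. fail to reject H0.

R = 8, z = 0.0000, p = 1.000000, fail to reject H0.


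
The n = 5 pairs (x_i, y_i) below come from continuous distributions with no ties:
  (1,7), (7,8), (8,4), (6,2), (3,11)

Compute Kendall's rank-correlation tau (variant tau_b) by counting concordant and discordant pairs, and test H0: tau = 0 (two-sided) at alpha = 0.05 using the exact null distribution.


Step 1: Enumerate the 10 unordered pairs (i,j) with i<j and classify each by sign(x_j-x_i) * sign(y_j-y_i).
  (1,2):dx=+6,dy=+1->C; (1,3):dx=+7,dy=-3->D; (1,4):dx=+5,dy=-5->D; (1,5):dx=+2,dy=+4->C
  (2,3):dx=+1,dy=-4->D; (2,4):dx=-1,dy=-6->C; (2,5):dx=-4,dy=+3->D; (3,4):dx=-2,dy=-2->C
  (3,5):dx=-5,dy=+7->D; (4,5):dx=-3,dy=+9->D
Step 2: C = 4, D = 6, total pairs = 10.
Step 3: tau = (C - D)/(n(n-1)/2) = (4 - 6)/10 = -0.200000.
Step 4: Exact two-sided p-value (enumerate n! = 120 permutations of y under H0): p = 0.816667.
Step 5: alpha = 0.05. fail to reject H0.

tau_b = -0.2000 (C=4, D=6), p = 0.816667, fail to reject H0.


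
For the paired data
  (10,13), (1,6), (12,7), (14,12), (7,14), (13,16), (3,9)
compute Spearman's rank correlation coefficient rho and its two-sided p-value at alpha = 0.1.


Step 1: Rank x and y separately (midranks; no ties here).
rank(x): 10->4, 1->1, 12->5, 14->7, 7->3, 13->6, 3->2
rank(y): 13->5, 6->1, 7->2, 12->4, 14->6, 16->7, 9->3
Step 2: d_i = R_x(i) - R_y(i); compute d_i^2.
  (4-5)^2=1, (1-1)^2=0, (5-2)^2=9, (7-4)^2=9, (3-6)^2=9, (6-7)^2=1, (2-3)^2=1
sum(d^2) = 30.
Step 3: rho = 1 - 6*30 / (7*(7^2 - 1)) = 1 - 180/336 = 0.464286.
Step 4: Under H0, t = rho * sqrt((n-2)/(1-rho^2)) = 1.1722 ~ t(5).
Step 5: Two-sided p-value from the t-distribution with 5 df = 0.293934.
Step 6: alpha = 0.1. fail to reject H0.

rho = 0.4643, p = 0.293934, fail to reject H0 at alpha = 0.1.


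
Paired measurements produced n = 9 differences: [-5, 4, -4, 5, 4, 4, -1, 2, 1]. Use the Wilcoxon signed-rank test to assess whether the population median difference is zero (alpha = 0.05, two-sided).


Step 1: Drop any zero differences (none here) and take |d_i|.
|d| = [5, 4, 4, 5, 4, 4, 1, 2, 1]
Step 2: Midrank |d_i| (ties get averaged ranks).
ranks: |5|->8.5, |4|->5.5, |4|->5.5, |5|->8.5, |4|->5.5, |4|->5.5, |1|->1.5, |2|->3, |1|->1.5
Step 3: Attach original signs; sum ranks with positive sign and with negative sign.
W+ = 5.5 + 8.5 + 5.5 + 5.5 + 3 + 1.5 = 29.5
W- = 8.5 + 5.5 + 1.5 = 15.5
(Check: W+ + W- = 45 should equal n(n+1)/2 = 45.)
Step 4: Test statistic W = min(W+, W-) = 15.5.
Step 5: Ties in |d|, so use the tie-corrected normal approximation.
        E[W] = n(n+1)/4 = 9*10/4 = 22.5.
        Tie groups: |d|=1 (t=2), |d|=4 (t=4), |d|=5 (t=2); sum(t^3 - t) = 72.
        Var[W] = n(n+1)(2n+1)/24 - sum(t^3-t)/48 = 1710/24 - 72/48 = 69.75.
        z = (W - E[W]) / sqrt(Var[W]) = (15.5 - 22.5) / 8.3516 = -0.8382.
        Two-sided p = 2*Phi(z) = 0.401942.
Step 6: alpha = 0.05. fail to reject H0.

W+ = 29.5, W- = 15.5, W = min = 15.5, p = 0.401942, fail to reject H0.


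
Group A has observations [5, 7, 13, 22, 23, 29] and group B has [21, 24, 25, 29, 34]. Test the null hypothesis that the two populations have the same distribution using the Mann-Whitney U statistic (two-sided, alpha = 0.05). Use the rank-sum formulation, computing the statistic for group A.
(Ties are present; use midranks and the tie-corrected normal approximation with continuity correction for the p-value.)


Step 1: Combine and sort all 11 observations; assign midranks.
sorted (value, group): (5,X), (7,X), (13,X), (21,Y), (22,X), (23,X), (24,Y), (25,Y), (29,X), (29,Y), (34,Y)
ranks: 5->1, 7->2, 13->3, 21->4, 22->5, 23->6, 24->7, 25->8, 29->9.5, 29->9.5, 34->11
Step 2: Rank sum for X: R1 = 1 + 2 + 3 + 5 + 6 + 9.5 = 26.5.
Step 3: U_X = R1 - n1(n1+1)/2 = 26.5 - 6*7/2 = 26.5 - 21 = 5.5.
       U_Y = n1*n2 - U_X = 30 - 5.5 = 24.5.
Step 4: Ties are present, so use the tie-corrected normal approximation (with continuity correction) for the p-value.
Step 5: p-value = 0.099576; compare to alpha = 0.05. fail to reject H0.

U_X = 5.5, p = 0.099576, fail to reject H0 at alpha = 0.05.


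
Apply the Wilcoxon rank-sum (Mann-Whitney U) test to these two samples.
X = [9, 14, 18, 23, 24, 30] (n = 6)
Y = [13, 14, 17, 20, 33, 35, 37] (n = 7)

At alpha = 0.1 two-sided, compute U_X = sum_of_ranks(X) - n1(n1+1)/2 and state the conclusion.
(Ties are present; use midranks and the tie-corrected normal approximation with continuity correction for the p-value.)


Step 1: Combine and sort all 13 observations; assign midranks.
sorted (value, group): (9,X), (13,Y), (14,X), (14,Y), (17,Y), (18,X), (20,Y), (23,X), (24,X), (30,X), (33,Y), (35,Y), (37,Y)
ranks: 9->1, 13->2, 14->3.5, 14->3.5, 17->5, 18->6, 20->7, 23->8, 24->9, 30->10, 33->11, 35->12, 37->13
Step 2: Rank sum for X: R1 = 1 + 3.5 + 6 + 8 + 9 + 10 = 37.5.
Step 3: U_X = R1 - n1(n1+1)/2 = 37.5 - 6*7/2 = 37.5 - 21 = 16.5.
       U_Y = n1*n2 - U_X = 42 - 16.5 = 25.5.
Step 4: Ties are present, so use the tie-corrected normal approximation (with continuity correction) for the p-value.
Step 5: p-value = 0.567176; compare to alpha = 0.1. fail to reject H0.

U_X = 16.5, p = 0.567176, fail to reject H0 at alpha = 0.1.


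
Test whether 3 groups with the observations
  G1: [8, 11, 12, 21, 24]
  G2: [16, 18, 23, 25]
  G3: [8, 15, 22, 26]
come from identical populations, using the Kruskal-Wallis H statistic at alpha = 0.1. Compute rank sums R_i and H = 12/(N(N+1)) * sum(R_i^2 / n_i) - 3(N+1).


Step 1: Combine all N = 13 observations and assign midranks.
sorted (value, group, rank): (8,G1,1.5), (8,G3,1.5), (11,G1,3), (12,G1,4), (15,G3,5), (16,G2,6), (18,G2,7), (21,G1,8), (22,G3,9), (23,G2,10), (24,G1,11), (25,G2,12), (26,G3,13)
Step 2: Sum ranks within each group.
R_1 = 27.5 (n_1 = 5)
R_2 = 35 (n_2 = 4)
R_3 = 28.5 (n_3 = 4)
Step 3: H = 12/(N(N+1)) * sum(R_i^2/n_i) - 3(N+1)
     = 12/(13*14) * (27.5^2/5 + 35^2/4 + 28.5^2/4) - 3*14
     = 0.065934 * 660.562 - 42
     = 1.553571.
Step 4: Ties present; correction factor C = 1 - 6/(13^3 - 13) = 0.997253. Corrected H = 1.553571 / 0.997253 = 1.557851.
Step 5: Under H0, H ~ chi^2(2); p-value = 0.458899.
Step 6: alpha = 0.1. fail to reject H0.

H = 1.5579, df = 2, p = 0.458899, fail to reject H0.
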